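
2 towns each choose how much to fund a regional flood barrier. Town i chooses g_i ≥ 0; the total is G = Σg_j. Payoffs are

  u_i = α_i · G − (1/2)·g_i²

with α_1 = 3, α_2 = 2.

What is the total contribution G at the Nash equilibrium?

Town i's FOC: ∂u_i/∂g_i = α_i − g_i = 0, so g_i* = α_i.
NE contributions = (3, 2); G = 5.

5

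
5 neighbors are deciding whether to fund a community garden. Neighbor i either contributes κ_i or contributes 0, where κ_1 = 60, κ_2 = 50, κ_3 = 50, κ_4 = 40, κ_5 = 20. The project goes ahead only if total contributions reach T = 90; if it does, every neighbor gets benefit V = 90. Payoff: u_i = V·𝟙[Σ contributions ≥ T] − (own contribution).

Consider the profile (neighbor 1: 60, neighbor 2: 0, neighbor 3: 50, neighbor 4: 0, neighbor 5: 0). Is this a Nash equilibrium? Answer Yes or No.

Yes

Total = 110 ≥ 90: provided.
Neighbor 1 (pledges 60, payoff 30): dropping to 0 → total 50, payoff 0. No gain.
Neighbor 2 (pledges 0, payoff 90): pledging 50 → total 160, payoff 40. No gain.
Neighbor 3 (pledges 50, payoff 40): dropping to 0 → total 60, payoff 0. No gain.
Neighbor 4 (pledges 0, payoff 90): pledging 40 → total 150, payoff 50. No gain.
Neighbor 5 (pledges 0, payoff 90): pledging 20 → total 130, payoff 70. No gain.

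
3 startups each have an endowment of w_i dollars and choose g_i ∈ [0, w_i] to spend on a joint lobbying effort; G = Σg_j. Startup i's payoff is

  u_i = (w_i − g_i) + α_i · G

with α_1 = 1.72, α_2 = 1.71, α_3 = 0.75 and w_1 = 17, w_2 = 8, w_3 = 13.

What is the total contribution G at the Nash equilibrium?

25

∂u_i/∂g_i = α_i − 1, so startup i contributes w_i if α_i > 1, else 0.
α_i > 1 for i ∈ {1, 2}; NE contributions (17, 8, 0), G = 25.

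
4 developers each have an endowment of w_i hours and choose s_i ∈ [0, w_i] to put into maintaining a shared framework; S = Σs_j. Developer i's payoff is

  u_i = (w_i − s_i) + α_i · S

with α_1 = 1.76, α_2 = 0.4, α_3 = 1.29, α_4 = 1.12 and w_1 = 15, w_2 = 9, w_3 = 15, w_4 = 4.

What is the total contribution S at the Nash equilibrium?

34

∂u_i/∂s_i = α_i − 1, so developer i contributes w_i if α_i > 1, else 0.
α_i > 1 for i ∈ {1, 3, 4}; NE contributions (15, 0, 15, 4), S = 34.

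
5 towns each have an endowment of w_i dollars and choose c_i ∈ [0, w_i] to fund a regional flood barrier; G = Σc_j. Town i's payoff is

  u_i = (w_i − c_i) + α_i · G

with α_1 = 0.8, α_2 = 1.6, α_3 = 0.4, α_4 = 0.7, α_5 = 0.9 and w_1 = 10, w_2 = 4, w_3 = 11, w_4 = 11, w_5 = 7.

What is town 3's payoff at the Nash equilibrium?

∂u_i/∂c_i = α_i − 1, so town i contributes w_i if α_i > 1, else 0.
α_i > 1 for i ∈ {2}; NE contributions (0, 4, 0, 0, 0), G = 4.
u_3 = (11 − 0) + 0.4·4 = 12.6.

12.6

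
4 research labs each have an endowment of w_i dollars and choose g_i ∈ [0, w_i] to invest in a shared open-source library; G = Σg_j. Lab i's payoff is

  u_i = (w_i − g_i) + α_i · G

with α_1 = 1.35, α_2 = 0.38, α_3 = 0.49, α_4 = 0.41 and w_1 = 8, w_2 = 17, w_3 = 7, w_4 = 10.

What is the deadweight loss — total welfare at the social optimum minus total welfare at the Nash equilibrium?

∂u_i/∂g_i = α_i − 1, so lab i contributes w_i if α_i > 1, else 0.
α_i > 1 for i ∈ {1}; NE contributions (8, 0, 0, 0), G = 8.
W^NE = Σw_i − G^NE + (Σα_i)·G^NE = 42 + 1.63·8 = 55.04.
Planner: ∂(Σu_j)/∂g_i = Σα_j − 1 = 1.63 > 0, so everyone contributes w_i; G^SO = 42, W^SO = 42 + 1.63·42 = 110.46.
Deadweight loss = 55.42.

55.42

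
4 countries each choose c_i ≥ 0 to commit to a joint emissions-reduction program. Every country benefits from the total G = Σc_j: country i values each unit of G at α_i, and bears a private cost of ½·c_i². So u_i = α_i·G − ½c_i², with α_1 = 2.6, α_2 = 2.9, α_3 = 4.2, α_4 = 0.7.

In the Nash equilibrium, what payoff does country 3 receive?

34.86

Country i's FOC: ∂u_i/∂c_i = α_i − c_i = 0, so c_i* = α_i.
NE contributions = (2.6, 2.9, 4.2, 0.7); G = 10.4.
u_3 = α_3·G − ½·(c_3)² = 4.2·10.4 − ½·4.2² = 34.86.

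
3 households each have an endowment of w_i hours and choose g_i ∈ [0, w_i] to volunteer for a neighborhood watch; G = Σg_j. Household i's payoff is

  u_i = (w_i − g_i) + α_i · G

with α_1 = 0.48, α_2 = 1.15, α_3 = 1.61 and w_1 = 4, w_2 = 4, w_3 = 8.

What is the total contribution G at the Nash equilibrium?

∂u_i/∂g_i = α_i − 1, so household i contributes w_i if α_i > 1, else 0.
α_i > 1 for i ∈ {2, 3}; NE contributions (0, 4, 8), G = 12.

12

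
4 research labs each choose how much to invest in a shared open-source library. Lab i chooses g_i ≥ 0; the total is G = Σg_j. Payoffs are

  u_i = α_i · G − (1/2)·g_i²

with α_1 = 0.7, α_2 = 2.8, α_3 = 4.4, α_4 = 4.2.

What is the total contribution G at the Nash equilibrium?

12.1

Lab i's FOC: ∂u_i/∂g_i = α_i − g_i = 0, so g_i* = α_i.
NE contributions = (0.7, 2.8, 4.4, 4.2); G = 12.1.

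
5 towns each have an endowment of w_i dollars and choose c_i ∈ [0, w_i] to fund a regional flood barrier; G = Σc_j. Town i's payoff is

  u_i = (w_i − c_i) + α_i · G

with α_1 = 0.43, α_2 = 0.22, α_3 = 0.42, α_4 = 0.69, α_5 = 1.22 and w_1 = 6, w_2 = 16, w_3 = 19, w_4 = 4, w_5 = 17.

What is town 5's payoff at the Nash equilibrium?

∂u_i/∂c_i = α_i − 1, so town i contributes w_i if α_i > 1, else 0.
α_i > 1 for i ∈ {5}; NE contributions (0, 0, 0, 0, 17), G = 17.
u_5 = (17 − 17) + 1.22·17 = 20.74.

20.74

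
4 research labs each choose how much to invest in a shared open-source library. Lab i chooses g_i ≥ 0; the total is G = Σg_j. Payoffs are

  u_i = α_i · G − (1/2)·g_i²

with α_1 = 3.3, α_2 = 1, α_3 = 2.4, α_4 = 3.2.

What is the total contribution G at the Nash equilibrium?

9.9

Lab i's FOC: ∂u_i/∂g_i = α_i − g_i = 0, so g_i* = α_i.
NE contributions = (3.3, 1, 2.4, 3.2); G = 9.9.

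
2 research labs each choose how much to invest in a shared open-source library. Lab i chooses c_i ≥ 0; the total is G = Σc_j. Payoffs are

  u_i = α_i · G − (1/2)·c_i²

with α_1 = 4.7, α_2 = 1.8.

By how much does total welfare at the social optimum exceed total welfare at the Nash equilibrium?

12.665

Lab i's FOC: ∂u_i/∂c_i = α_i − c_i = 0, so c_i* = α_i.
NE contributions = (4.7, 1.8); G = 6.5.
W^NE = (Σα)·G − ½Σα_i² = 6.5² − ½·25.33 = 29.585.
Planner sets c_i = Σα_j = 6.5 for every i, so G^SO = 2·6.5 = 13.
W^SO = (Σα)·G^SO − ½·2·(Σα)² = (2/2)·6.5² = 42.25.
Deadweight loss = W^SO − W^NE = 12.665.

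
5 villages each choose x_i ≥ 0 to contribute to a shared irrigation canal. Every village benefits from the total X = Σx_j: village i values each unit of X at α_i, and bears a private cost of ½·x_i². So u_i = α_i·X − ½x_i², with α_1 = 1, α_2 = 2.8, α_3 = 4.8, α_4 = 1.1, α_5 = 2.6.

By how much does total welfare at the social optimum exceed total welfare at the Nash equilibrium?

Village i's FOC: ∂u_i/∂x_i = α_i − x_i = 0, so x_i* = α_i.
NE contributions = (1, 2.8, 4.8, 1.1, 2.6); X = 12.3.
W^NE = (Σα)·X − ½Σα_i² = 12.3² − ½·39.85 = 131.365.
Planner sets x_i = Σα_j = 12.3 for every i, so X^SO = 5·12.3 = 61.5.
W^SO = (Σα)·X^SO − ½·5·(Σα)² = (5/2)·12.3² = 378.225.
Deadweight loss = W^SO − W^NE = 246.86.

246.86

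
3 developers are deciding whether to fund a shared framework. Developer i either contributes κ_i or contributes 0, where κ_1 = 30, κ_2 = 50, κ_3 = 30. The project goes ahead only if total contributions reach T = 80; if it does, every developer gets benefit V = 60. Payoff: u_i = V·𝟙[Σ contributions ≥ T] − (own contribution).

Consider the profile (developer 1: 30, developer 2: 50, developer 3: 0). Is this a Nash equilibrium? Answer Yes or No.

Total = 80 ≥ 80: provided.
Developer 1 (pledges 30, payoff 30): dropping to 0 → total 50, payoff 0. No gain.
Developer 2 (pledges 50, payoff 10): dropping to 0 → total 30, payoff 0. No gain.
Developer 3 (pledges 0, payoff 60): pledging 30 → total 110, payoff 30. No gain.

Yes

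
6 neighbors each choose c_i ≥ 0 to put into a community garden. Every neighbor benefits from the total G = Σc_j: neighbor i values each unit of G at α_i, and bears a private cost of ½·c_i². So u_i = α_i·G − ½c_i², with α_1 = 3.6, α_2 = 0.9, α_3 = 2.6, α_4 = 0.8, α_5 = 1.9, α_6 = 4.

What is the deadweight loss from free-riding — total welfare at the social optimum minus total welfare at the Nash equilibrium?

401.27

Neighbor i's FOC: ∂u_i/∂c_i = α_i − c_i = 0, so c_i* = α_i.
NE contributions = (3.6, 0.9, 2.6, 0.8, 1.9, 4); G = 13.8.
W^NE = (Σα)·G − ½Σα_i² = 13.8² − ½·40.78 = 170.05.
Planner sets c_i = Σα_j = 13.8 for every i, so G^SO = 6·13.8 = 82.8.
W^SO = (Σα)·G^SO − ½·6·(Σα)² = (6/2)·13.8² = 571.32.
Deadweight loss = W^SO − W^NE = 401.27.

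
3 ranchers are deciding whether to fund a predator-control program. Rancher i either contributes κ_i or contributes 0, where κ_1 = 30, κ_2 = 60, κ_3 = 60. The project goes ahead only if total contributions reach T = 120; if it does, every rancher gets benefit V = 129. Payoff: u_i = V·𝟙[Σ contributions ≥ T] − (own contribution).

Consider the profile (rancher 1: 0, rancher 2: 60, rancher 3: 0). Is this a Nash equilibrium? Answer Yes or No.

Total = 60 < 120: not provided.
Rancher 1 (pledges 0, payoff 0): pledging 30 → total 90, payoff -30. No gain.
Rancher 2 (pledges 60, payoff -60): dropping to 0 → total 0, payoff 0. Profitable deviation.

No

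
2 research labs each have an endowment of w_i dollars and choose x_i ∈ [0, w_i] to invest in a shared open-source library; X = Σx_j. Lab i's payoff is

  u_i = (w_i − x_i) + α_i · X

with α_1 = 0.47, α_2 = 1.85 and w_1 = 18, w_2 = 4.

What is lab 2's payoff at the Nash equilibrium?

∂u_i/∂x_i = α_i − 1, so lab i contributes w_i if α_i > 1, else 0.
α_i > 1 for i ∈ {2}; NE contributions (0, 4), X = 4.
u_2 = (4 − 4) + 1.85·4 = 7.4.

7.4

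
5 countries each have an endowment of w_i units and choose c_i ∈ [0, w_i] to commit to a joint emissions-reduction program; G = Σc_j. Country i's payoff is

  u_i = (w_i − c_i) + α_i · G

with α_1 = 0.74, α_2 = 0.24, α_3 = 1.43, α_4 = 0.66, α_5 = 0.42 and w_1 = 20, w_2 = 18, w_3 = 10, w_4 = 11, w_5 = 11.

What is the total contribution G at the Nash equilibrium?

10

∂u_i/∂c_i = α_i − 1, so country i contributes w_i if α_i > 1, else 0.
α_i > 1 for i ∈ {3}; NE contributions (0, 0, 10, 0, 0), G = 10.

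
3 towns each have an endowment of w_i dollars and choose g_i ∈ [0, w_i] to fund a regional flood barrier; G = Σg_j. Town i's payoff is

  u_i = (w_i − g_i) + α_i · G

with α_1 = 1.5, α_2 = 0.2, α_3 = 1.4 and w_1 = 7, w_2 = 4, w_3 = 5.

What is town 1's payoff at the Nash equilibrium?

18

∂u_i/∂g_i = α_i − 1, so town i contributes w_i if α_i > 1, else 0.
α_i > 1 for i ∈ {1, 3}; NE contributions (7, 0, 5), G = 12.
u_1 = (7 − 7) + 1.5·12 = 18.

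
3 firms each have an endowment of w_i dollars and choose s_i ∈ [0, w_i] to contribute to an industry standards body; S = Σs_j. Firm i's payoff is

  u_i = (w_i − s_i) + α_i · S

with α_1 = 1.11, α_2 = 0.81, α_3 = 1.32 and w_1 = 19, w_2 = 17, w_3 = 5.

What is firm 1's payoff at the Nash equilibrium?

∂u_i/∂s_i = α_i − 1, so firm i contributes w_i if α_i > 1, else 0.
α_i > 1 for i ∈ {1, 3}; NE contributions (19, 0, 5), S = 24.
u_1 = (19 − 19) + 1.11·24 = 26.64.

26.64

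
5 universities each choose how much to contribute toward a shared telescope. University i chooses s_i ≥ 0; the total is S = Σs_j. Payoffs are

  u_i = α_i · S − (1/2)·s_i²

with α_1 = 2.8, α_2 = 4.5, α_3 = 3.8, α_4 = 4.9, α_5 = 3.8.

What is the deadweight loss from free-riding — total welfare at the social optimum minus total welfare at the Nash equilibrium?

628.55

University i's FOC: ∂u_i/∂s_i = α_i − s_i = 0, so s_i* = α_i.
NE contributions = (2.8, 4.5, 3.8, 4.9, 3.8); S = 19.8.
W^NE = (Σα)·S − ½Σα_i² = 19.8² − ½·80.98 = 351.55.
Planner sets s_i = Σα_j = 19.8 for every i, so S^SO = 5·19.8 = 99.
W^SO = (Σα)·S^SO − ½·5·(Σα)² = (5/2)·19.8² = 980.1.
Deadweight loss = W^SO − W^NE = 628.55.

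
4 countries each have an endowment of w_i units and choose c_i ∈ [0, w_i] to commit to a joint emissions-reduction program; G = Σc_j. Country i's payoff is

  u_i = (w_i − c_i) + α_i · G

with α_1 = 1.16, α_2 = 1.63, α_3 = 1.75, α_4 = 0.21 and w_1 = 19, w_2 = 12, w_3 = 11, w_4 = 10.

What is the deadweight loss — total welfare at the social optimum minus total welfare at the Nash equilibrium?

37.5

∂u_i/∂c_i = α_i − 1, so country i contributes w_i if α_i > 1, else 0.
α_i > 1 for i ∈ {1, 2, 3}; NE contributions (19, 12, 11, 0), G = 42.
W^NE = Σw_i − G^NE + (Σα_i)·G^NE = 52 + 3.75·42 = 209.5.
Planner: ∂(Σu_j)/∂c_i = Σα_j − 1 = 3.75 > 0, so everyone contributes w_i; G^SO = 52, W^SO = 52 + 3.75·52 = 247.
Deadweight loss = 37.5.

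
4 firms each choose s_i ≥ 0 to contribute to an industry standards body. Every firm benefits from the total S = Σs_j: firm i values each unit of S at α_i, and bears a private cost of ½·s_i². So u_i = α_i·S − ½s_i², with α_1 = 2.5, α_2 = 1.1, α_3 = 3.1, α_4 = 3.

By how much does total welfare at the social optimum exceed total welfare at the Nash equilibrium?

Firm i's FOC: ∂u_i/∂s_i = α_i − s_i = 0, so s_i* = α_i.
NE contributions = (2.5, 1.1, 3.1, 3); S = 9.7.
W^NE = (Σα)·S − ½Σα_i² = 9.7² − ½·26.07 = 81.055.
Planner sets s_i = Σα_j = 9.7 for every i, so S^SO = 4·9.7 = 38.8.
W^SO = (Σα)·S^SO − ½·4·(Σα)² = (4/2)·9.7² = 188.18.
Deadweight loss = W^SO − W^NE = 107.125.

107.125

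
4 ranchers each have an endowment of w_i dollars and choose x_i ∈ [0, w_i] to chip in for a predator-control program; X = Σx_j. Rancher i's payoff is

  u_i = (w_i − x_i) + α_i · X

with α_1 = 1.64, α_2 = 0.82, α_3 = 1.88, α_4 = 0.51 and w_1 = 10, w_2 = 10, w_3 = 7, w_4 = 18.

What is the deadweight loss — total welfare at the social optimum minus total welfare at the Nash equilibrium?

∂u_i/∂x_i = α_i − 1, so rancher i contributes w_i if α_i > 1, else 0.
α_i > 1 for i ∈ {1, 3}; NE contributions (10, 0, 7, 0), X = 17.
W^NE = Σw_i − X^NE + (Σα_i)·X^NE = 45 + 3.85·17 = 110.45.
Planner: ∂(Σu_j)/∂x_i = Σα_j − 1 = 3.85 > 0, so everyone contributes w_i; X^SO = 45, W^SO = 45 + 3.85·45 = 218.25.
Deadweight loss = 107.8.

107.8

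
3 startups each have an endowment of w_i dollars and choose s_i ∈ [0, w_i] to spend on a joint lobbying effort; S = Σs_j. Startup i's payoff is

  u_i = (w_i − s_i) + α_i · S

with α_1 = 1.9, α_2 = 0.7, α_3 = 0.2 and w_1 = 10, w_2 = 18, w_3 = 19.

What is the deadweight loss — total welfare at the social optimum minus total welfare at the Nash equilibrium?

∂u_i/∂s_i = α_i − 1, so startup i contributes w_i if α_i > 1, else 0.
α_i > 1 for i ∈ {1}; NE contributions (10, 0, 0), S = 10.
W^NE = Σw_i − S^NE + (Σα_i)·S^NE = 47 + 1.8·10 = 65.
Planner: ∂(Σu_j)/∂s_i = Σα_j − 1 = 1.8 > 0, so everyone contributes w_i; S^SO = 47, W^SO = 47 + 1.8·47 = 131.6.
Deadweight loss = 66.6.

66.6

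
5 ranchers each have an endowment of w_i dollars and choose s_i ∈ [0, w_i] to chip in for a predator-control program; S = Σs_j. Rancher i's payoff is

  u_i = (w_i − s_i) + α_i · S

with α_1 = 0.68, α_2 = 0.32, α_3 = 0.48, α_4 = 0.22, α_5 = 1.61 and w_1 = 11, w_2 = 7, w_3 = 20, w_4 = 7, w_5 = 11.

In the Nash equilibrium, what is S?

11

∂u_i/∂s_i = α_i − 1, so rancher i contributes w_i if α_i > 1, else 0.
α_i > 1 for i ∈ {5}; NE contributions (0, 0, 0, 0, 11), S = 11.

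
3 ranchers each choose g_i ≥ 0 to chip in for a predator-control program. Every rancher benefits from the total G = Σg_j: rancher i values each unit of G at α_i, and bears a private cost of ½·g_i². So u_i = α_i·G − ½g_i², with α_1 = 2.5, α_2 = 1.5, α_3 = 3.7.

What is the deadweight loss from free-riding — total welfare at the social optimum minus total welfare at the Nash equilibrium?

Rancher i's FOC: ∂u_i/∂g_i = α_i − g_i = 0, so g_i* = α_i.
NE contributions = (2.5, 1.5, 3.7); G = 7.7.
W^NE = (Σα)·G − ½Σα_i² = 7.7² − ½·22.19 = 48.195.
Planner sets g_i = Σα_j = 7.7 for every i, so G^SO = 3·7.7 = 23.1.
W^SO = (Σα)·G^SO − ½·3·(Σα)² = (3/2)·7.7² = 88.935.
Deadweight loss = W^SO − W^NE = 40.74.

40.74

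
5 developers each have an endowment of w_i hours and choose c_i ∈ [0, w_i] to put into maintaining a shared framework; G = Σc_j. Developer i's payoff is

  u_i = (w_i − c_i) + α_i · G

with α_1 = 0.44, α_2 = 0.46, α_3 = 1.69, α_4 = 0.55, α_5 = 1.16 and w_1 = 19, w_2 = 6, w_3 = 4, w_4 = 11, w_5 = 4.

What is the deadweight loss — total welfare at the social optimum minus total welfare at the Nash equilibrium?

118.8

∂u_i/∂c_i = α_i − 1, so developer i contributes w_i if α_i > 1, else 0.
α_i > 1 for i ∈ {3, 5}; NE contributions (0, 0, 4, 0, 4), G = 8.
W^NE = Σw_i − G^NE + (Σα_i)·G^NE = 44 + 3.3·8 = 70.4.
Planner: ∂(Σu_j)/∂c_i = Σα_j − 1 = 3.3 > 0, so everyone contributes w_i; G^SO = 44, W^SO = 44 + 3.3·44 = 189.2.
Deadweight loss = 118.8.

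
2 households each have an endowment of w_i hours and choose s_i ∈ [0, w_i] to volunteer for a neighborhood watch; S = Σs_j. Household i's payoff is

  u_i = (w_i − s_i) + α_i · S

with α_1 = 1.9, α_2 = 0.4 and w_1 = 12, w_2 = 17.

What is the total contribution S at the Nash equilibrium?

∂u_i/∂s_i = α_i − 1, so household i contributes w_i if α_i > 1, else 0.
α_i > 1 for i ∈ {1}; NE contributions (12, 0), S = 12.

12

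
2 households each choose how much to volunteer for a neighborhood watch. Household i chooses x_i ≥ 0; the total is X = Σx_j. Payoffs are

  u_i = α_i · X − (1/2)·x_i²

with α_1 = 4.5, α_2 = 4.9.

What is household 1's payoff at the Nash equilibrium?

32.175

Household i's FOC: ∂u_i/∂x_i = α_i − x_i = 0, so x_i* = α_i.
NE contributions = (4.5, 4.9); X = 9.4.
u_1 = α_1·X − ½·(x_1)² = 4.5·9.4 − ½·4.5² = 32.175.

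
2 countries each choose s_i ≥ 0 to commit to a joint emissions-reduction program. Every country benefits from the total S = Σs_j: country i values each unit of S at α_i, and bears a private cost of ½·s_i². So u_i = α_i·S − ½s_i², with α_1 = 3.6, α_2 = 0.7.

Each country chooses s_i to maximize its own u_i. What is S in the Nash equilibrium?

4.3

Country i's FOC: ∂u_i/∂s_i = α_i − s_i = 0, so s_i* = α_i.
NE contributions = (3.6, 0.7); S = 4.3.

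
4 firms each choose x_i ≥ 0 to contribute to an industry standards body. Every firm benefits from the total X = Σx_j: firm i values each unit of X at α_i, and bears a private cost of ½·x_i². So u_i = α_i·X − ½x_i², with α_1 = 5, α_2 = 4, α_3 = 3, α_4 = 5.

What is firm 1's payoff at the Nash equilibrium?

Firm i's FOC: ∂u_i/∂x_i = α_i − x_i = 0, so x_i* = α_i.
NE contributions = (5, 4, 3, 5); X = 17.
u_1 = α_1·X − ½·(x_1)² = 5·17 − ½·5² = 72.5.

72.5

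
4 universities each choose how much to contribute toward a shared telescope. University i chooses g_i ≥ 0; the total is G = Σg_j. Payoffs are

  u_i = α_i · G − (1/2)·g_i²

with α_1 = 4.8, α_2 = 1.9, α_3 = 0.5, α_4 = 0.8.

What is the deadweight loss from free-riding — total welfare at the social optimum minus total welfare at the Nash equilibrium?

77.77

University i's FOC: ∂u_i/∂g_i = α_i − g_i = 0, so g_i* = α_i.
NE contributions = (4.8, 1.9, 0.5, 0.8); G = 8.
W^NE = (Σα)·G − ½Σα_i² = 8² − ½·27.54 = 50.23.
Planner sets g_i = Σα_j = 8 for every i, so G^SO = 4·8 = 32.
W^SO = (Σα)·G^SO − ½·4·(Σα)² = (4/2)·8² = 128.
Deadweight loss = W^SO − W^NE = 77.77.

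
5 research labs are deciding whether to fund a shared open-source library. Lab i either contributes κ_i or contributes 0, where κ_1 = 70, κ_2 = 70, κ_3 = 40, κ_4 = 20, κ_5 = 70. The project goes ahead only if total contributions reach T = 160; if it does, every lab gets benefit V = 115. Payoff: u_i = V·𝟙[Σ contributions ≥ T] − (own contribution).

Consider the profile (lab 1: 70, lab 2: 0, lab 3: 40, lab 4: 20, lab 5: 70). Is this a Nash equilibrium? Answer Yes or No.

No

Total = 200 ≥ 160: provided.
Lab 1 (pledges 70, payoff 45): dropping to 0 → total 130, payoff 0. No gain.
Lab 2 (pledges 0, payoff 115): pledging 70 → total 270, payoff 45. No gain.
Lab 3 (pledges 40, payoff 75): dropping to 0 → total 160, payoff 115. Profitable deviation.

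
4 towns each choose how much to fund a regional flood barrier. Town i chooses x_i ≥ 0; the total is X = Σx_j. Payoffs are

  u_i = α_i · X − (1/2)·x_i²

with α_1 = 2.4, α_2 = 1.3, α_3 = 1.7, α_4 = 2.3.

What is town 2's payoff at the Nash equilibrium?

Town i's FOC: ∂u_i/∂x_i = α_i − x_i = 0, so x_i* = α_i.
NE contributions = (2.4, 1.3, 1.7, 2.3); X = 7.7.
u_2 = α_2·X − ½·(x_2)² = 1.3·7.7 − ½·1.3² = 9.165.

9.165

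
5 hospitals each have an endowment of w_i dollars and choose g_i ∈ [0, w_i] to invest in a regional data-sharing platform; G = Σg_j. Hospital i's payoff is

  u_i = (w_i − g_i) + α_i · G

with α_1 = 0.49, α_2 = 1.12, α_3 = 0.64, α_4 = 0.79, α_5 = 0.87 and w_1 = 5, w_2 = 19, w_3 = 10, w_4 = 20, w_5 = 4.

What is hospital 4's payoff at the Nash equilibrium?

35.01

∂u_i/∂g_i = α_i − 1, so hospital i contributes w_i if α_i > 1, else 0.
α_i > 1 for i ∈ {2}; NE contributions (0, 19, 0, 0, 0), G = 19.
u_4 = (20 − 0) + 0.79·19 = 35.01.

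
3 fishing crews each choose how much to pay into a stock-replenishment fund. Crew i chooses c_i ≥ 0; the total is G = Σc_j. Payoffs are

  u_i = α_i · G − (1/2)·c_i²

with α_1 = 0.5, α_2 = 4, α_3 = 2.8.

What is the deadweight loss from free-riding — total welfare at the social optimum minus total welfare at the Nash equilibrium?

Crew i's FOC: ∂u_i/∂c_i = α_i − c_i = 0, so c_i* = α_i.
NE contributions = (0.5, 4, 2.8); G = 7.3.
W^NE = (Σα)·G − ½Σα_i² = 7.3² − ½·24.09 = 41.245.
Planner sets c_i = Σα_j = 7.3 for every i, so G^SO = 3·7.3 = 21.9.
W^SO = (Σα)·G^SO − ½·3·(Σα)² = (3/2)·7.3² = 79.935.
Deadweight loss = W^SO − W^NE = 38.69.

38.69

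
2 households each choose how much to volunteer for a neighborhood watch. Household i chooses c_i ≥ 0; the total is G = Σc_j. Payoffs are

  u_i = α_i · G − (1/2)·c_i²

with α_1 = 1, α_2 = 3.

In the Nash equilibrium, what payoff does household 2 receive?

Household i's FOC: ∂u_i/∂c_i = α_i − c_i = 0, so c_i* = α_i.
NE contributions = (1, 3); G = 4.
u_2 = α_2·G − ½·(c_2)² = 3·4 − ½·3² = 7.5.

7.5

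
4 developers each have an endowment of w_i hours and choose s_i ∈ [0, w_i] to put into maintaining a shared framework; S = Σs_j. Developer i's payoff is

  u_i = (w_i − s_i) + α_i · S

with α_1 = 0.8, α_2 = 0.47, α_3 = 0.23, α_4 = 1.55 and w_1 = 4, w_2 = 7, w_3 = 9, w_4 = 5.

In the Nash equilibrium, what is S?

∂u_i/∂s_i = α_i − 1, so developer i contributes w_i if α_i > 1, else 0.
α_i > 1 for i ∈ {4}; NE contributions (0, 0, 0, 5), S = 5.

5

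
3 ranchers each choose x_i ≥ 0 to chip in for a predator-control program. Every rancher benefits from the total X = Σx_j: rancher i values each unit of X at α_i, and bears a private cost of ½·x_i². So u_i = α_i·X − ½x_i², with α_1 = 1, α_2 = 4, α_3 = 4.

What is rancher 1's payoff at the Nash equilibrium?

8.5

Rancher i's FOC: ∂u_i/∂x_i = α_i − x_i = 0, so x_i* = α_i.
NE contributions = (1, 4, 4); X = 9.
u_1 = α_1·X − ½·(x_1)² = 1·9 − ½·1² = 8.5.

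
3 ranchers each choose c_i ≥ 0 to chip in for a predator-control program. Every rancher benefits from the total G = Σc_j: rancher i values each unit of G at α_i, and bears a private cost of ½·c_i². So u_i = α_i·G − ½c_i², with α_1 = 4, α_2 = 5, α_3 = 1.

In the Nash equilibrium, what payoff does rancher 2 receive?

Rancher i's FOC: ∂u_i/∂c_i = α_i − c_i = 0, so c_i* = α_i.
NE contributions = (4, 5, 1); G = 10.
u_2 = α_2·G − ½·(c_2)² = 5·10 − ½·5² = 37.5.

37.5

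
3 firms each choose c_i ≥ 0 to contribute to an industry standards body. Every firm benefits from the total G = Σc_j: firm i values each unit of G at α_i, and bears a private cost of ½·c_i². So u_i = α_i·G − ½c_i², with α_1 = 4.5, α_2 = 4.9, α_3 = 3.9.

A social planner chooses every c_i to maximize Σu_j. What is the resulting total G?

Planner FOC: ∂(Σu_j)/∂c_i = (Σα_j) − c_i = 0, so c_i^SO = Σα_j = 13.3 for every i; G^SO = 39.9.

39.9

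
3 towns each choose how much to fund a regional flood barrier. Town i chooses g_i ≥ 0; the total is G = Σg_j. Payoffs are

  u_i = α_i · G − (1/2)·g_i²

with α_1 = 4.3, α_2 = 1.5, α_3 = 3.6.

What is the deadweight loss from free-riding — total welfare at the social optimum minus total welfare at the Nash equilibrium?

61.03

Town i's FOC: ∂u_i/∂g_i = α_i − g_i = 0, so g_i* = α_i.
NE contributions = (4.3, 1.5, 3.6); G = 9.4.
W^NE = (Σα)·G − ½Σα_i² = 9.4² − ½·33.7 = 71.51.
Planner sets g_i = Σα_j = 9.4 for every i, so G^SO = 3·9.4 = 28.2.
W^SO = (Σα)·G^SO − ½·3·(Σα)² = (3/2)·9.4² = 132.54.
Deadweight loss = W^SO − W^NE = 61.03.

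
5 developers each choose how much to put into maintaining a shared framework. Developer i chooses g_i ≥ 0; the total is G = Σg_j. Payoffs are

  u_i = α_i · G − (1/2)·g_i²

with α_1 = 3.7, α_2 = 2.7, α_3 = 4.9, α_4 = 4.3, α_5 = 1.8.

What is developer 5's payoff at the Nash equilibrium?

Developer i's FOC: ∂u_i/∂g_i = α_i − g_i = 0, so g_i* = α_i.
NE contributions = (3.7, 2.7, 4.9, 4.3, 1.8); G = 17.4.
u_5 = α_5·G − ½·(g_5)² = 1.8·17.4 − ½·1.8² = 29.7.

29.7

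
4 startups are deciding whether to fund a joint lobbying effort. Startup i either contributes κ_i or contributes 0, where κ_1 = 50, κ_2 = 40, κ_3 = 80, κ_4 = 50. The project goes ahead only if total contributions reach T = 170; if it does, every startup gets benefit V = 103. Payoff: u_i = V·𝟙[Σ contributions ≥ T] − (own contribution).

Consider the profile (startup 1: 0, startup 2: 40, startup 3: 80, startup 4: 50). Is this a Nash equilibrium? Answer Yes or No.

Total = 170 ≥ 170: provided.
Startup 1 (pledges 0, payoff 103): pledging 50 → total 220, payoff 53. No gain.
Startup 2 (pledges 40, payoff 63): dropping to 0 → total 130, payoff 0. No gain.
Startup 3 (pledges 80, payoff 23): dropping to 0 → total 90, payoff 0. No gain.
Startup 4 (pledges 50, payoff 53): dropping to 0 → total 120, payoff 0. No gain.

Yes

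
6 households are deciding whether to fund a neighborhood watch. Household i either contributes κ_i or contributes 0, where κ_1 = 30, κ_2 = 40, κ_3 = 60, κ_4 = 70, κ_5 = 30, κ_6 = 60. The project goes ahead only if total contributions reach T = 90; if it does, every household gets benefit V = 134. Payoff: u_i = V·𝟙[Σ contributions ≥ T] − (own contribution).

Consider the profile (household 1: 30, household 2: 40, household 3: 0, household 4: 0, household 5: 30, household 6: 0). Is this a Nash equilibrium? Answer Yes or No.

Yes

Total = 100 ≥ 90: provided.
Household 1 (pledges 30, payoff 104): dropping to 0 → total 70, payoff 0. No gain.
Household 2 (pledges 40, payoff 94): dropping to 0 → total 60, payoff 0. No gain.
Household 3 (pledges 0, payoff 134): pledging 60 → total 160, payoff 74. No gain.
Household 4 (pledges 0, payoff 134): pledging 70 → total 170, payoff 64. No gain.
Household 5 (pledges 30, payoff 104): dropping to 0 → total 70, payoff 0. No gain.
Household 6 (pledges 0, payoff 134): pledging 60 → total 160, payoff 74. No gain.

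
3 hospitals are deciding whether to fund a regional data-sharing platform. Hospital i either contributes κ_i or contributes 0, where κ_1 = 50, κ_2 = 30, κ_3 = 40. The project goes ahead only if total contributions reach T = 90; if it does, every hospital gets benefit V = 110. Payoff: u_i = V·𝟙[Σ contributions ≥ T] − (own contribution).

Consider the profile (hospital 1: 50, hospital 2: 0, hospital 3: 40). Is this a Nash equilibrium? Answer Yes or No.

Yes

Total = 90 ≥ 90: provided.
Hospital 1 (pledges 50, payoff 60): dropping to 0 → total 40, payoff 0. No gain.
Hospital 2 (pledges 0, payoff 110): pledging 30 → total 120, payoff 80. No gain.
Hospital 3 (pledges 40, payoff 70): dropping to 0 → total 50, payoff 0. No gain.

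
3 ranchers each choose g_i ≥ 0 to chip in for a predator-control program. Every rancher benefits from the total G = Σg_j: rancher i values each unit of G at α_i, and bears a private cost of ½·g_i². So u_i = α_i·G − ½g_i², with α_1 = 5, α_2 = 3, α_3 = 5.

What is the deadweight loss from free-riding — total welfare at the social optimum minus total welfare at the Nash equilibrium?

Rancher i's FOC: ∂u_i/∂g_i = α_i − g_i = 0, so g_i* = α_i.
NE contributions = (5, 3, 5); G = 13.
W^NE = (Σα)·G − ½Σα_i² = 13² − ½·59 = 139.5.
Planner sets g_i = Σα_j = 13 for every i, so G^SO = 3·13 = 39.
W^SO = (Σα)·G^SO − ½·3·(Σα)² = (3/2)·13² = 253.5.
Deadweight loss = W^SO − W^NE = 114.

114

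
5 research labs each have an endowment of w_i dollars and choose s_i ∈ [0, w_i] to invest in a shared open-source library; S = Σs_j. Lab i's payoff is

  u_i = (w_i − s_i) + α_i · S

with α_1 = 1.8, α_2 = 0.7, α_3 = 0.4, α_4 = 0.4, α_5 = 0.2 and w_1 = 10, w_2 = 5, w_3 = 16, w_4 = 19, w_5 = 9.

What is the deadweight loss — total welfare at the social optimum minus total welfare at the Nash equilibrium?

122.5

∂u_i/∂s_i = α_i − 1, so lab i contributes w_i if α_i > 1, else 0.
α_i > 1 for i ∈ {1}; NE contributions (10, 0, 0, 0, 0), S = 10.
W^NE = Σw_i − S^NE + (Σα_i)·S^NE = 59 + 2.5·10 = 84.
Planner: ∂(Σu_j)/∂s_i = Σα_j − 1 = 2.5 > 0, so everyone contributes w_i; S^SO = 59, W^SO = 59 + 2.5·59 = 206.5.
Deadweight loss = 122.5.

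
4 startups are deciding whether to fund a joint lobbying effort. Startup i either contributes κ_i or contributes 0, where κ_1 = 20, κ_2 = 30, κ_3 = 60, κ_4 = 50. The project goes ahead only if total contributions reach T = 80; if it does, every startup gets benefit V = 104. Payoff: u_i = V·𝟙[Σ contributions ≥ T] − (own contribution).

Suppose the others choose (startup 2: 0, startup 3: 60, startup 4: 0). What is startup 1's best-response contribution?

Others' total = 60. Contributing 20 brings total to 80 ≥ 80: gain V − κ_1 = 84.
Best response: 20.

20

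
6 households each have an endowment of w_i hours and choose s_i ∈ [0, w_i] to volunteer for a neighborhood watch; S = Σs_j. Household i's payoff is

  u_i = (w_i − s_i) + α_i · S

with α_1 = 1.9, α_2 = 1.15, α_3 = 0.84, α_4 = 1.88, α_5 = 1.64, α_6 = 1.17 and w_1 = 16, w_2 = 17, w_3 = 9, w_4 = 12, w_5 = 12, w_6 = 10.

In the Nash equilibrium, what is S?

∂u_i/∂s_i = α_i − 1, so household i contributes w_i if α_i > 1, else 0.
α_i > 1 for i ∈ {1, 2, 4, 5, 6}; NE contributions (16, 17, 0, 12, 12, 10), S = 67.

67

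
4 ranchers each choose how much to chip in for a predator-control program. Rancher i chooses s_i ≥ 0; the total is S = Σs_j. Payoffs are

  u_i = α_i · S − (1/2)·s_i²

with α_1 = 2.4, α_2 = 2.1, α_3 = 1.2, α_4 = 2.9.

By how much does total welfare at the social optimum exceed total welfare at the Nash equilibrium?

Rancher i's FOC: ∂u_i/∂s_i = α_i − s_i = 0, so s_i* = α_i.
NE contributions = (2.4, 2.1, 1.2, 2.9); S = 8.6.
W^NE = (Σα)·S − ½Σα_i² = 8.6² − ½·20.02 = 63.95.
Planner sets s_i = Σα_j = 8.6 for every i, so S^SO = 4·8.6 = 34.4.
W^SO = (Σα)·S^SO − ½·4·(Σα)² = (4/2)·8.6² = 147.92.
Deadweight loss = W^SO − W^NE = 83.97.

83.97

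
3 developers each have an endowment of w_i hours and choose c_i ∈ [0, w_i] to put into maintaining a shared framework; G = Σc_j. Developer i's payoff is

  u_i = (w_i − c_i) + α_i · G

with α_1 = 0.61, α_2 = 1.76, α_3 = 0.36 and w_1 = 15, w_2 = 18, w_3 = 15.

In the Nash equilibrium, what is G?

18

∂u_i/∂c_i = α_i − 1, so developer i contributes w_i if α_i > 1, else 0.
α_i > 1 for i ∈ {2}; NE contributions (0, 18, 0), G = 18.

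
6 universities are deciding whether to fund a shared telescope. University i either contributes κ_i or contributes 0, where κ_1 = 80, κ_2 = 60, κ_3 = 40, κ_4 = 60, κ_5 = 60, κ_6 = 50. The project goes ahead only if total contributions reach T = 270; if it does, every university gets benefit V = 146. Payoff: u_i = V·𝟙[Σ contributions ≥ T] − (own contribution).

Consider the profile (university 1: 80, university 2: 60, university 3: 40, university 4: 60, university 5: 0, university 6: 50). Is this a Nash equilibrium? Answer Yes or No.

Total = 290 ≥ 270: provided.
University 1 (pledges 80, payoff 66): dropping to 0 → total 210, payoff 0. No gain.
University 2 (pledges 60, payoff 86): dropping to 0 → total 230, payoff 0. No gain.
University 3 (pledges 40, payoff 106): dropping to 0 → total 250, payoff 0. No gain.
University 4 (pledges 60, payoff 86): dropping to 0 → total 230, payoff 0. No gain.
University 5 (pledges 0, payoff 146): pledging 60 → total 350, payoff 86. No gain.
University 6 (pledges 50, payoff 96): dropping to 0 → total 240, payoff 0. No gain.

Yes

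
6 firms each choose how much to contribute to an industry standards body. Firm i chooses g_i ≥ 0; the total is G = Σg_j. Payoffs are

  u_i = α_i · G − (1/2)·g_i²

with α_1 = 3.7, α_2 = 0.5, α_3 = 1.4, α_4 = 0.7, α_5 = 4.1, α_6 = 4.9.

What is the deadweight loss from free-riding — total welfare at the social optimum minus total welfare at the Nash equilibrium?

Firm i's FOC: ∂u_i/∂g_i = α_i − g_i = 0, so g_i* = α_i.
NE contributions = (3.7, 0.5, 1.4, 0.7, 4.1, 4.9); G = 15.3.
W^NE = (Σα)·G − ½Σα_i² = 15.3² − ½·57.21 = 205.485.
Planner sets g_i = Σα_j = 15.3 for every i, so G^SO = 6·15.3 = 91.8.
W^SO = (Σα)·G^SO − ½·6·(Σα)² = (6/2)·15.3² = 702.27.
Deadweight loss = W^SO − W^NE = 496.785.

496.785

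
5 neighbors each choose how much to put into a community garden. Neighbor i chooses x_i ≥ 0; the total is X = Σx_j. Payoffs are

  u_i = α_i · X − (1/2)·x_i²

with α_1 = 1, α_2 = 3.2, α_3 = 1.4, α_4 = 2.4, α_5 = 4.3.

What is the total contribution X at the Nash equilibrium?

Neighbor i's FOC: ∂u_i/∂x_i = α_i − x_i = 0, so x_i* = α_i.
NE contributions = (1, 3.2, 1.4, 2.4, 4.3); X = 12.3.

12.3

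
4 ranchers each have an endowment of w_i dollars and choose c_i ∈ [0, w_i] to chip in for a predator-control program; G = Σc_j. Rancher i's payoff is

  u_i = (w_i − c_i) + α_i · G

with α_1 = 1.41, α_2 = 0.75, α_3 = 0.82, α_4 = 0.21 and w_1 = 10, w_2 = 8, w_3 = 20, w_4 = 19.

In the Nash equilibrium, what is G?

10

∂u_i/∂c_i = α_i − 1, so rancher i contributes w_i if α_i > 1, else 0.
α_i > 1 for i ∈ {1}; NE contributions (10, 0, 0, 0), G = 10.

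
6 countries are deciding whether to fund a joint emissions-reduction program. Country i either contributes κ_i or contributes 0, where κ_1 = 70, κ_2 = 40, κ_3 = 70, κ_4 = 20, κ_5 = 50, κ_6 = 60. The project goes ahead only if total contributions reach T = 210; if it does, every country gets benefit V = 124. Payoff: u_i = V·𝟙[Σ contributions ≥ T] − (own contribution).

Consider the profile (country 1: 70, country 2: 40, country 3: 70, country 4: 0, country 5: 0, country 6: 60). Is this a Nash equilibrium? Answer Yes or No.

Yes

Total = 240 ≥ 210: provided.
Country 1 (pledges 70, payoff 54): dropping to 0 → total 170, payoff 0. No gain.
Country 2 (pledges 40, payoff 84): dropping to 0 → total 200, payoff 0. No gain.
Country 3 (pledges 70, payoff 54): dropping to 0 → total 170, payoff 0. No gain.
Country 4 (pledges 0, payoff 124): pledging 20 → total 260, payoff 104. No gain.
Country 5 (pledges 0, payoff 124): pledging 50 → total 290, payoff 74. No gain.
Country 6 (pledges 60, payoff 64): dropping to 0 → total 180, payoff 0. No gain.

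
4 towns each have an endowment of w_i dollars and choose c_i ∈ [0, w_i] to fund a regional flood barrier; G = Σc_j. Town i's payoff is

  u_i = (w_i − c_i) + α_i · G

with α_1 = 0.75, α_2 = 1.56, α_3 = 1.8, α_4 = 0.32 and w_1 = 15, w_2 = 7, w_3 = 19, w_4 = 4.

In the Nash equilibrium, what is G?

26

∂u_i/∂c_i = α_i − 1, so town i contributes w_i if α_i > 1, else 0.
α_i > 1 for i ∈ {2, 3}; NE contributions (0, 7, 19, 0), G = 26.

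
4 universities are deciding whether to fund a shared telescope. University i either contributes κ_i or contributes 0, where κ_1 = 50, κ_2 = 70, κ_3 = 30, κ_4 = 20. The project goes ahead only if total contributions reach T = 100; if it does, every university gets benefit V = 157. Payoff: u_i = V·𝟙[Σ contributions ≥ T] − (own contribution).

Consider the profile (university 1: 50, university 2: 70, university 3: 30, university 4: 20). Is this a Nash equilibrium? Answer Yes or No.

Total = 170 ≥ 100: provided.
University 1 (pledges 50, payoff 107): dropping to 0 → total 120, payoff 157. Profitable deviation.

No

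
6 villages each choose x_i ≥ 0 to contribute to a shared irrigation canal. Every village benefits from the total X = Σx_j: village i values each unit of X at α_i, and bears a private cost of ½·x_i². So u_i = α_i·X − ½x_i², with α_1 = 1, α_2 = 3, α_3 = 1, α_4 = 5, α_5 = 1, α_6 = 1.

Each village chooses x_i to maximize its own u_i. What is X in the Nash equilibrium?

Village i's FOC: ∂u_i/∂x_i = α_i − x_i = 0, so x_i* = α_i.
NE contributions = (1, 3, 1, 5, 1, 1); X = 12.

12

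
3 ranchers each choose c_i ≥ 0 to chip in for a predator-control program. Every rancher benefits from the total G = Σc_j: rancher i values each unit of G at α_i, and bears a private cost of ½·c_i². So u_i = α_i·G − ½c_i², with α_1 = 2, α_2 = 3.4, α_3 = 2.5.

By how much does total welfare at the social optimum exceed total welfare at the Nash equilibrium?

42.11

Rancher i's FOC: ∂u_i/∂c_i = α_i − c_i = 0, so c_i* = α_i.
NE contributions = (2, 3.4, 2.5); G = 7.9.
W^NE = (Σα)·G − ½Σα_i² = 7.9² − ½·21.81 = 51.505.
Planner sets c_i = Σα_j = 7.9 for every i, so G^SO = 3·7.9 = 23.7.
W^SO = (Σα)·G^SO − ½·3·(Σα)² = (3/2)·7.9² = 93.615.
Deadweight loss = W^SO − W^NE = 42.11.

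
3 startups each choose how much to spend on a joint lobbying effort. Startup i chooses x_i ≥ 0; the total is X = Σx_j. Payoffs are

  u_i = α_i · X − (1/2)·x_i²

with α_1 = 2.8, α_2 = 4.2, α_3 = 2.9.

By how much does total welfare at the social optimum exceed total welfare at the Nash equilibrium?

Startup i's FOC: ∂u_i/∂x_i = α_i − x_i = 0, so x_i* = α_i.
NE contributions = (2.8, 4.2, 2.9); X = 9.9.
W^NE = (Σα)·X − ½Σα_i² = 9.9² − ½·33.89 = 81.065.
Planner sets x_i = Σα_j = 9.9 for every i, so X^SO = 3·9.9 = 29.7.
W^SO = (Σα)·X^SO − ½·3·(Σα)² = (3/2)·9.9² = 147.015.
Deadweight loss = W^SO − W^NE = 65.95.

65.95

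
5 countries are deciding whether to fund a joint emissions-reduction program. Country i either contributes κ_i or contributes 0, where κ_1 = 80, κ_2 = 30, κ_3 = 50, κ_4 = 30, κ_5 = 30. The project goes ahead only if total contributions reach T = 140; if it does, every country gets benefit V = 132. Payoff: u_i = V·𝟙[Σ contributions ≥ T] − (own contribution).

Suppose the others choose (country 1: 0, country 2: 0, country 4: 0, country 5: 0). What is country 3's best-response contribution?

Others' total = 0. Even contributing 50 gives 50 < 140: no benefit either way.
Best response: 0.

0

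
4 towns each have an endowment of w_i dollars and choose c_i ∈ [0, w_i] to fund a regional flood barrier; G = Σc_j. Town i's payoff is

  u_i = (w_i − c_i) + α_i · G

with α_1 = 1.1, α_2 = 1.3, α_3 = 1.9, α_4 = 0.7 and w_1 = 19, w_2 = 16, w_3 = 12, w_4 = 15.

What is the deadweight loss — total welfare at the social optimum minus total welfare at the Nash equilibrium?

60

∂u_i/∂c_i = α_i − 1, so town i contributes w_i if α_i > 1, else 0.
α_i > 1 for i ∈ {1, 2, 3}; NE contributions (19, 16, 12, 0), G = 47.
W^NE = Σw_i − G^NE + (Σα_i)·G^NE = 62 + 4·47 = 250.
Planner: ∂(Σu_j)/∂c_i = Σα_j − 1 = 4 > 0, so everyone contributes w_i; G^SO = 62, W^SO = 62 + 4·62 = 310.
Deadweight loss = 60.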